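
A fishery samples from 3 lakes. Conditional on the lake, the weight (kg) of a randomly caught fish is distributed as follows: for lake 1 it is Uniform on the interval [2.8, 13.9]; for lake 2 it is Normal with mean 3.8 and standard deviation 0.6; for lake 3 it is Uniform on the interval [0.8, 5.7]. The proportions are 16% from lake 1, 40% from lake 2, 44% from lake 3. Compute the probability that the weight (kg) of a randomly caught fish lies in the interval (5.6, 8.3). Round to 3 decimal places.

Conditional on each lake, P(5.6 < X < 8.3): 1: 0.243243; 2: 0.0013499; 3: 0.0204082.
By total probability, P(5.6 < X < 8.3) = 0.16·0.243243 + 0.4·0.0013499 + 0.44·0.0204082 = 0.0484385.

0.048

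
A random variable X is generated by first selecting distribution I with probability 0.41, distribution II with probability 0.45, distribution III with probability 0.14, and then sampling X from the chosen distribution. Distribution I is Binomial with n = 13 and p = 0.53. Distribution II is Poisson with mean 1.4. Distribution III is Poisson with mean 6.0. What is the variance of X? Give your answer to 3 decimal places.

9.737

Per component, I: μ=6.89, E[X²]=50.7104; II: μ=1.4, E[X²]=3.36; III: μ=6, E[X²]=42.
E[X] = 0.41·6.89 + 0.45·1.4 + 0.14·6 = 4.2949.
E[X²] = 0.41·50.7104 + 0.45·3.36 + 0.14·42 = 28.1833.
Var(X) = E[X²] − (E[X])² = 28.1833 − 18.4462 = 9.7371.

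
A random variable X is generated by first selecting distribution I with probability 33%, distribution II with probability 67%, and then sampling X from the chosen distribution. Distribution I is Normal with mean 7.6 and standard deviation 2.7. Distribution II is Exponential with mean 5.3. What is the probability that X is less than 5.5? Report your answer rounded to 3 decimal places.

0.505

Conditional on each component, P(X < 5.5): I: 0.21835; II: 0.645744.
By total probability, P(X < 5.5) = 0.33·0.21835 + 0.67·0.645744 = 0.504704.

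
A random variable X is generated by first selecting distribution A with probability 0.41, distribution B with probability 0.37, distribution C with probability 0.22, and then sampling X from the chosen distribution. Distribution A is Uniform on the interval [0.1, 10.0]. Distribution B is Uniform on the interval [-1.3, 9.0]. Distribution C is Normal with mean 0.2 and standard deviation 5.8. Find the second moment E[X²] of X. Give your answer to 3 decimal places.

For each component E[X²] = Var + (mean)², giving A: 33.67; B: 23.6633; C: 33.68.
Overall E[X²] = 0.41·33.67 + 0.37·23.6633 + 0.22·33.68 = 29.9697.

29.970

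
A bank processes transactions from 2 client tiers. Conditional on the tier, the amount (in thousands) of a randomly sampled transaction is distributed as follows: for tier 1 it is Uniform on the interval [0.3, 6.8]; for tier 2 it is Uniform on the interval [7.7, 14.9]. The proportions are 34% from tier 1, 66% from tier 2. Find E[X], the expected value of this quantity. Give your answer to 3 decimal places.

Component means — 1: 3.55; 2: 11.3.
E[X] = 0.34·3.55 + 0.66·11.3 = 8.665.

8.665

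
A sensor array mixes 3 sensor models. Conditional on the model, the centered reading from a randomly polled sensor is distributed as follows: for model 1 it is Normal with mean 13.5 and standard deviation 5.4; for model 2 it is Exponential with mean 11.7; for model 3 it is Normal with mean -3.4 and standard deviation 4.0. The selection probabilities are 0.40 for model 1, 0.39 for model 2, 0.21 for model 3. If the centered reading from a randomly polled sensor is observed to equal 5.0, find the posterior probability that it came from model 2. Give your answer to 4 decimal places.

0.6667

Likelihoods f(5.0 | ·): 1: 0.0214037; 2: 0.0557466; 3: 0.0109959.
Posterior ∝ prior × likelihood. Numerator for 2: 0.39·0.0557466 = 0.0217412.
Normalizing constant: 0.4·0.0214037 + 0.39·0.0557466 + 0.21·0.0109959 = 0.0326118.
P(2 | observation) = 0.0217412 / 0.0326118 = 0.666666.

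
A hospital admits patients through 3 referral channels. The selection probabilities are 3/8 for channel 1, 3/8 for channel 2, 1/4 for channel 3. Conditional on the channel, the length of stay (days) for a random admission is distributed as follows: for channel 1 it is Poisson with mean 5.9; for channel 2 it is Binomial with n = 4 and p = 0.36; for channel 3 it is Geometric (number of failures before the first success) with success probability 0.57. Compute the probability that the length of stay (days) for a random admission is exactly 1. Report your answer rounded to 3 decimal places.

Conditional on each channel, P(X = 1): 1: 0.0161627; 2: 0.377487; 3: 0.2451.
By total probability, P(X = 1) = 0.375·0.0161627 + 0.375·0.377487 + 0.25·0.2451 = 0.208894.

0.209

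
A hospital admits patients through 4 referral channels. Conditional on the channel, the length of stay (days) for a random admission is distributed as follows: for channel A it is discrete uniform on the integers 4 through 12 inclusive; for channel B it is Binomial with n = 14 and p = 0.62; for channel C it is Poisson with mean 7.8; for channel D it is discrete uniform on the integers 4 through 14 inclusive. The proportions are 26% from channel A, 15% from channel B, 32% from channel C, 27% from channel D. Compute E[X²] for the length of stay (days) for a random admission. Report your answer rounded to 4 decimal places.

For each component E[X²] = Var + (mean)², giving A: 70.6667; B: 78.6408; C: 68.64; D: 91.
Overall E[X²] = 0.26·70.6667 + 0.15·78.6408 + 0.32·68.64 + 0.27·91 = 76.7043.

76.7043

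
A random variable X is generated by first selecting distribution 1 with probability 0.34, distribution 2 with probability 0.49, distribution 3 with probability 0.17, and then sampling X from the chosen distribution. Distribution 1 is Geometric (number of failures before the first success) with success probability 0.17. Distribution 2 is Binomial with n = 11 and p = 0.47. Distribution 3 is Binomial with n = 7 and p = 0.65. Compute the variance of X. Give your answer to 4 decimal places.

11.4303

Per component, 1: μ=4.88235, E[X²]=52.5571; 2: μ=5.17, E[X²]=29.469; 3: μ=4.55, E[X²]=22.295.
E[X] = 0.34·4.88235 + 0.49·5.17 + 0.17·4.55 = 4.9668.
E[X²] = 0.34·52.5571 + 0.49·29.469 + 0.17·22.295 = 36.0994.
Var(X) = E[X²] − (E[X])² = 36.0994 − 24.6691 = 11.4303.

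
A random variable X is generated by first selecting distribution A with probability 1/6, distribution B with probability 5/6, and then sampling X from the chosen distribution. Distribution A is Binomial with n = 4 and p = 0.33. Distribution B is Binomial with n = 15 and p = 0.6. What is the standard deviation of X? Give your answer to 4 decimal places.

Per component, A: μ=1.32, E[X²]=2.6268; B: μ=9, E[X²]=84.6.
E[X] = 0.166667·1.32 + 0.833333·9 = 7.72.
E[X²] = 0.166667·2.6268 + 0.833333·84.6 = 70.9378.
Var(X) = E[X²] − (E[X])² = 70.9378 − 59.5984 = 11.3394.
SD(X) = √11.3394 = 3.3674.

3.3674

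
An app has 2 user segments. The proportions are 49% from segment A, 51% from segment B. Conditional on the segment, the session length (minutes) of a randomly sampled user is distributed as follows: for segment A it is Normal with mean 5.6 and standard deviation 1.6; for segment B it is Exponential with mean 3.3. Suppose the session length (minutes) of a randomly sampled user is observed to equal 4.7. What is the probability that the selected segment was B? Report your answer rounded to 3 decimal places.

0.263

Likelihoods f(4.7 | ·): A: 0.212855; B: 0.0729366.
Posterior ∝ prior × likelihood. Numerator for B: 0.51·0.0729366 = 0.0371977.
Normalizing constant: 0.49·0.212855 + 0.51·0.0729366 = 0.141496.
P(B | observation) = 0.0371977 / 0.141496 = 0.262888.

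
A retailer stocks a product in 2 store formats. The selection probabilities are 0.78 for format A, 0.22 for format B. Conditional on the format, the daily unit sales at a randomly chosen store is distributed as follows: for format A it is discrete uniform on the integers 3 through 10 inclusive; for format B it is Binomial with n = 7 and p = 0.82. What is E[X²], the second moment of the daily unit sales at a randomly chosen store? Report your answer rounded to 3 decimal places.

44.526

For each component E[X²] = Var + (mean)², giving A: 47.5; B: 33.9808.
Overall E[X²] = 0.78·47.5 + 0.22·33.9808 = 44.5258.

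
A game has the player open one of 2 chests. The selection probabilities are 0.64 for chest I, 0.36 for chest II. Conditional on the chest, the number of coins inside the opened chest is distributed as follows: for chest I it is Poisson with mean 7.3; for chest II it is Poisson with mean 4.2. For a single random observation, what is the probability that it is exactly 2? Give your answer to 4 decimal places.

0.0591

Conditional on each chest, P(X = 2): I: 0.0179997; II: 0.132261.
By total probability, P(X = 2) = 0.64·0.0179997 + 0.36·0.132261 = 0.0591338.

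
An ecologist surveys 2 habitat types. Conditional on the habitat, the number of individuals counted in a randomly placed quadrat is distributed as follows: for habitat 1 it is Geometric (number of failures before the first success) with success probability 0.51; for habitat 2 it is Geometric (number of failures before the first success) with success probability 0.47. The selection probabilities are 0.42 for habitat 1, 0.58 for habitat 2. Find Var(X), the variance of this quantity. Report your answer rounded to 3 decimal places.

Per component, 1: μ=0.960784, E[X²]=2.807; 2: μ=1.12766, E[X²]=3.67089.
E[X] = 0.42·0.960784 + 0.58·1.12766 = 1.05757.
E[X²] = 0.42·2.807 + 0.58·3.67089 = 3.30806.
Var(X) = E[X²] − (E[X])² = 3.30806 − 1.11846 = 2.1896.

2.190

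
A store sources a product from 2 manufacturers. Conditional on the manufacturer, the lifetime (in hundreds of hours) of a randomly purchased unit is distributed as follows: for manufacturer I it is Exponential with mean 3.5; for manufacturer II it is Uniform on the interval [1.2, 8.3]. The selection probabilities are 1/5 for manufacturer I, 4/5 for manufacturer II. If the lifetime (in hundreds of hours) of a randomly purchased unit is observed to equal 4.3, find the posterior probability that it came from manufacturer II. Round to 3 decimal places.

Likelihoods f(4.3 | ·): I: 0.0836316; II: 0.140845.
Posterior ∝ prior × likelihood. Numerator for II: 0.8·0.140845 = 0.112676.
Normalizing constant: 0.2·0.0836316 + 0.8·0.140845 = 0.129402.
P(II | observation) = 0.112676 / 0.129402 = 0.870742.

0.871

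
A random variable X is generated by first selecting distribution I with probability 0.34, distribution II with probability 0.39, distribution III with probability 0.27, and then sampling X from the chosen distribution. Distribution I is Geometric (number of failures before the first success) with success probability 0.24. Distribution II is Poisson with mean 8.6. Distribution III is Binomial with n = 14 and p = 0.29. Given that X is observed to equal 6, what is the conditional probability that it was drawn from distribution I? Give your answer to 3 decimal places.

Likelihoods P(X=6 | ·): I: 0.046248; II: 0.103449; III: 0.115348.
Posterior ∝ prior × likelihood. Numerator for I: 0.34·0.046248 = 0.0157243.
Normalizing constant: 0.34·0.046248 + 0.39·0.103449 + 0.27·0.115348 = 0.0872133.
P(I | observation) = 0.0157243 / 0.0872133 = 0.180297.

0.180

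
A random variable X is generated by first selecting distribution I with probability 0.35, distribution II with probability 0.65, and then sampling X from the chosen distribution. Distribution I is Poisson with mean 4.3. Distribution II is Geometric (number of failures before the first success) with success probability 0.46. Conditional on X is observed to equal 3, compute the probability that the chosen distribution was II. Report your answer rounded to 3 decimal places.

0.428

Likelihoods P(X=3 | ·): I: 0.179799; II: 0.0724334.
Posterior ∝ prior × likelihood. Numerator for II: 0.65·0.0724334 = 0.0470817.
Normalizing constant: 0.35·0.179799 + 0.65·0.0724334 = 0.110011.
P(II | observation) = 0.0470817 / 0.110011 = 0.427971.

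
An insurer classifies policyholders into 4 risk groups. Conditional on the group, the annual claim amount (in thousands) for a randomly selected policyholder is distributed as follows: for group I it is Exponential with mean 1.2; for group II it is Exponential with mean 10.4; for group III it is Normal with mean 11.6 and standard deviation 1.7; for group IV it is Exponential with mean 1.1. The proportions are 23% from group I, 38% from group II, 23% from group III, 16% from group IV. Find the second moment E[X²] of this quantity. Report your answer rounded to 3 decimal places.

For each component E[X²] = Var + (mean)², giving I: 2.88; II: 216.32; III: 137.45; IV: 2.42.
Overall E[X²] = 0.23·2.88 + 0.38·216.32 + 0.23·137.45 + 0.16·2.42 = 114.865.

114.865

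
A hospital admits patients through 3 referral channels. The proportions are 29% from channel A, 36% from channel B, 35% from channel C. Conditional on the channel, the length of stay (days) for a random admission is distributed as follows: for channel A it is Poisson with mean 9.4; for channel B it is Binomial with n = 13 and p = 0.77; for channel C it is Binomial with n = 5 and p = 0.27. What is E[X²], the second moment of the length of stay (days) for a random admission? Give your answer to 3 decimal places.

For each component E[X²] = Var + (mean)², giving A: 97.76; B: 102.502; C: 2.808.
Overall E[X²] = 0.29·97.76 + 0.36·102.502 + 0.35·2.808 = 66.2341.

66.234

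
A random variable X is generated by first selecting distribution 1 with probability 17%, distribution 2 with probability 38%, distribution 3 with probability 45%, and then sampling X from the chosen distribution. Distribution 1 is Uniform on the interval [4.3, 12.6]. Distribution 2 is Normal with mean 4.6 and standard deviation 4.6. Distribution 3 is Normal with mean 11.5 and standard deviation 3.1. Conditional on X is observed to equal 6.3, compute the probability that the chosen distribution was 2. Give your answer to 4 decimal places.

Likelihoods f(6.3 | ·): 1: 0.120482; 2: 0.0810018; 3: 0.0315176.
Posterior ∝ prior × likelihood. Numerator for 2: 0.38·0.0810018 = 0.0307807.
Normalizing constant: 0.17·0.120482 + 0.38·0.0810018 + 0.45·0.0315176 = 0.0654455.
P(2 | observation) = 0.0307807 / 0.0654455 = 0.470325.

0.4703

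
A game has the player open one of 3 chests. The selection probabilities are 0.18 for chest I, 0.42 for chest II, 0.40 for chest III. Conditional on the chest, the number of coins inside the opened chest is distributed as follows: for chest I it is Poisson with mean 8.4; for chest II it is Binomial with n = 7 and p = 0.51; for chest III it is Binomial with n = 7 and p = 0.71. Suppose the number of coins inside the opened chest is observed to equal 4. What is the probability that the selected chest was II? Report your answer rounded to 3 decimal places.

Likelihoods P(X=4 | ·): I: 0.0466479; II: 0.278572; III: 0.216918.
Posterior ∝ prior × likelihood. Numerator for II: 0.42·0.278572 = 0.117.
Normalizing constant: 0.18·0.0466479 + 0.42·0.278572 + 0.4·0.216918 = 0.212164.
P(II | observation) = 0.117 / 0.212164 = 0.551461.

0.551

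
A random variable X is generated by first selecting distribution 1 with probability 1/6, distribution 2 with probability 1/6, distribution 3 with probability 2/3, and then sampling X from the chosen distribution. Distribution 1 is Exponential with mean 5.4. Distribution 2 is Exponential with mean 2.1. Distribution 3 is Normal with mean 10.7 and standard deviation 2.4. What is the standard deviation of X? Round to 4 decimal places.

Per component, 1: μ=5.4, E[X²]=58.32; 2: μ=2.1, E[X²]=8.82; 3: μ=10.7, E[X²]=120.25.
E[X] = 0.166667·5.4 + 0.166667·2.1 + 0.666667·10.7 = 8.38333.
E[X²] = 0.166667·58.32 + 0.166667·8.82 + 0.666667·120.25 = 91.3567.
Var(X) = E[X²] − (E[X])² = 91.3567 − 70.2803 = 21.0764.
SD(X) = √21.0764 = 4.5909.

4.5909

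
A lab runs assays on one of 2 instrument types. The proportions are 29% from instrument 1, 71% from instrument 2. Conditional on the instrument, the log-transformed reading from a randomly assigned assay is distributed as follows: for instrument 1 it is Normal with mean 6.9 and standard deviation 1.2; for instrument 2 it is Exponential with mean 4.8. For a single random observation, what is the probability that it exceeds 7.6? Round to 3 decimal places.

Conditional on each instrument, P(X > 7.6): 1: 0.279834; 2: 0.20529.
By total probability, P(X > 7.6) = 0.29·0.279834 + 0.71·0.20529 = 0.226908.

0.227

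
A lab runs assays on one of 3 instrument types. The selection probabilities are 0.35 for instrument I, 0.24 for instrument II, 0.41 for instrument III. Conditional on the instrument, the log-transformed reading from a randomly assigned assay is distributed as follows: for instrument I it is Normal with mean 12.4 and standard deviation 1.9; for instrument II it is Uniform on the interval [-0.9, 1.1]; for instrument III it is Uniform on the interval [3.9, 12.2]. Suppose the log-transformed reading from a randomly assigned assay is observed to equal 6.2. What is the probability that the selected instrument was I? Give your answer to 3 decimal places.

Likelihoods f(6.2 | ·): I: 0.00102313; II: 0; III: 0.120482.
Posterior ∝ prior × likelihood. Numerator for I: 0.35·0.00102313 = 0.000358094.
Normalizing constant: 0.35·0.00102313 + 0.24·0 + 0.41·0.120482 = 0.0497557.
P(I | observation) = 0.000358094 / 0.0497557 = 0.00719705.

0.007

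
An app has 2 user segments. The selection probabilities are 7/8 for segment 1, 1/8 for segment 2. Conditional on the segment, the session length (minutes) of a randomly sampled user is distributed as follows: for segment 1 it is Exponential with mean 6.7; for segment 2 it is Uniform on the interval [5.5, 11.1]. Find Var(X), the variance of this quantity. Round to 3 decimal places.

39.885

Per component, 1: μ=6.7, E[X²]=89.78; 2: μ=8.3, E[X²]=71.5033.
E[X] = 0.875·6.7 + 0.125·8.3 = 6.9.
E[X²] = 0.875·89.78 + 0.125·71.5033 = 87.4954.
Var(X) = E[X²] − (E[X])² = 87.4954 − 47.61 = 39.8854.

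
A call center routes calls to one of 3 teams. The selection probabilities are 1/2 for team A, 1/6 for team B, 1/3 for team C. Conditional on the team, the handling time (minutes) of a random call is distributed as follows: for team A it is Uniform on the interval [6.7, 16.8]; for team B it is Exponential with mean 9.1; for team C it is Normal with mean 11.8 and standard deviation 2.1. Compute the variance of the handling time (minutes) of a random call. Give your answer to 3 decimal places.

20.513

Per component, A: μ=11.75, E[X²]=146.563; B: μ=9.1, E[X²]=165.62; C: μ=11.8, E[X²]=143.65.
E[X] = 0.5·11.75 + 0.166667·9.1 + 0.333333·11.8 = 11.325.
E[X²] = 0.5·146.563 + 0.166667·165.62 + 0.333333·143.65 = 148.768.
Var(X) = E[X²] − (E[X])² = 148.768 − 128.256 = 20.5127.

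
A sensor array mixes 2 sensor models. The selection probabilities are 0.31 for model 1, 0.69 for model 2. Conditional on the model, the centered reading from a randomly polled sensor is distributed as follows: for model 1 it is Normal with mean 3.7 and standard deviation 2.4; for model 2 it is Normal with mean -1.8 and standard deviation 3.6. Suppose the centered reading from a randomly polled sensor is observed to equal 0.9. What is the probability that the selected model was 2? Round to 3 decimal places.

0.689

Likelihoods f(0.9 | ·): 1: 0.0841661; 2: 0.0836493.
Posterior ∝ prior × likelihood. Numerator for 2: 0.69·0.0836493 = 0.057718.
Normalizing constant: 0.31·0.0841661 + 0.69·0.0836493 = 0.0838095.
P(2 | observation) = 0.057718 / 0.0838095 = 0.688681.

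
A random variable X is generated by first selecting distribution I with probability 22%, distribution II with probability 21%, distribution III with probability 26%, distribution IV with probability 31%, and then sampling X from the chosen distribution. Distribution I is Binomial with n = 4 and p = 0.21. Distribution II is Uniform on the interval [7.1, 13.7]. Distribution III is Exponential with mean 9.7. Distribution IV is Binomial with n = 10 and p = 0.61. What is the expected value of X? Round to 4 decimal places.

6.7818

Component means — I: 0.84; II: 10.4; III: 9.7; IV: 6.1.
E[X] = 0.22·0.84 + 0.21·10.4 + 0.26·9.7 + 0.31·6.1 = 6.7818.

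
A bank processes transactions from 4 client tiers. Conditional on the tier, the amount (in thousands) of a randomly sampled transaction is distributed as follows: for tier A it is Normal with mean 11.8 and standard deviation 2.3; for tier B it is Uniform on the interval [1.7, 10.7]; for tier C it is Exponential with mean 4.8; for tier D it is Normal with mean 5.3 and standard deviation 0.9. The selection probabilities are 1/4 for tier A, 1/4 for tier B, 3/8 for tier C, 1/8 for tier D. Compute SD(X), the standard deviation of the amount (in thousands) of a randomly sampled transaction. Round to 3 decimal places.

4.455

Per component, A: μ=11.8, E[X²]=144.53; B: μ=6.2, E[X²]=45.19; C: μ=4.8, E[X²]=46.08; D: μ=5.3, E[X²]=28.9.
E[X] = 0.25·11.8 + 0.25·6.2 + 0.375·4.8 + 0.125·5.3 = 6.9625.
E[X²] = 0.25·144.53 + 0.25·45.19 + 0.375·46.08 + 0.125·28.9 = 68.3225.
Var(X) = E[X²] − (E[X])² = 68.3225 − 48.4764 = 19.8461.
SD(X) = √19.8461 = 4.4549.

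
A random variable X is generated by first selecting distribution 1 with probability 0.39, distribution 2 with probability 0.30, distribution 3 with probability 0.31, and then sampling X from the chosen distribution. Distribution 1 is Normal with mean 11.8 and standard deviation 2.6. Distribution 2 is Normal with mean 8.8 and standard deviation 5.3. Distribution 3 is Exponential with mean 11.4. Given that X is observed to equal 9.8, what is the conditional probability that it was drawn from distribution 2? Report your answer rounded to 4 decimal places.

0.2836

Likelihoods f(9.8 | ·): 1: 0.114142; 2: 0.0739441; 3: 0.0371325.
Posterior ∝ prior × likelihood. Numerator for 2: 0.3·0.0739441 = 0.0221832.
Normalizing constant: 0.39·0.114142 + 0.3·0.0739441 + 0.31·0.0371325 = 0.0782099.
P(2 | observation) = 0.0221832 / 0.0782099 = 0.283637.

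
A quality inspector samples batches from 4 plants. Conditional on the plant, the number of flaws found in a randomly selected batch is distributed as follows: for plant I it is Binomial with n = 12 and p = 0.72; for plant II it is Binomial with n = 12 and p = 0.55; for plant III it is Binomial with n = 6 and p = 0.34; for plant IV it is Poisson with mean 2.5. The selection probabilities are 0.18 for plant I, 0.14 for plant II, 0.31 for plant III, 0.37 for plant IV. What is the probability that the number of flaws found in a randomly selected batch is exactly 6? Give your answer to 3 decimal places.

Conditional on each plant, P(X = 6): I: 0.0620319; II: 0.212385; III: 0.0015448; IV: 0.0278337.
By total probability, P(X = 6) = 0.18·0.0620319 + 0.14·0.212385 + 0.31·0.0015448 + 0.37·0.0278337 = 0.051677.

0.052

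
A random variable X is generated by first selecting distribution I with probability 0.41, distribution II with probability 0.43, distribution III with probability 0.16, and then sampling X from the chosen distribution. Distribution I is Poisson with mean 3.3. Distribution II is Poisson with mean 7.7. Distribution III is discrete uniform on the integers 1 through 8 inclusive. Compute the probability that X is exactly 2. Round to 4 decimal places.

0.1081

Conditional on each component, P(X = 2): I: 0.200829; II: 0.0134241; III: 0.125.
By total probability, P(X = 2) = 0.41·0.200829 + 0.43·0.0134241 + 0.16·0.125 = 0.108112.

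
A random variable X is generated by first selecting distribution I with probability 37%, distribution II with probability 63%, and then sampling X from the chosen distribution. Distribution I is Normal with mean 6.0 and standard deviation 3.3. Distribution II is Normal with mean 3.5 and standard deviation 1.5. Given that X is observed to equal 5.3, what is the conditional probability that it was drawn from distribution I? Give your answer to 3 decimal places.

0.349

Likelihoods f(5.3 | ·): I: 0.118202; II: 0.129457.
Posterior ∝ prior × likelihood. Numerator for I: 0.37·0.118202 = 0.0437348.
Normalizing constant: 0.37·0.118202 + 0.63·0.129457 = 0.125293.
P(I | observation) = 0.0437348 / 0.125293 = 0.34906.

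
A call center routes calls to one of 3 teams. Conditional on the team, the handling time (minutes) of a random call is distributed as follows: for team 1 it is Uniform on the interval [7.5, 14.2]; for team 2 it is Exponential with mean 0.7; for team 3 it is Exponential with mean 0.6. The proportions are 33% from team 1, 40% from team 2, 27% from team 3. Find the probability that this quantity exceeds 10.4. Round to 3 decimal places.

Conditional on each team, P(X > 10.4): 1: 0.567164; 2: 3.52878e-07; 3: 2.96639e-08.
By total probability, P(X > 10.4) = 0.33·0.567164 + 0.4·3.52878e-07 + 0.27·2.96639e-08 = 0.187164.

0.187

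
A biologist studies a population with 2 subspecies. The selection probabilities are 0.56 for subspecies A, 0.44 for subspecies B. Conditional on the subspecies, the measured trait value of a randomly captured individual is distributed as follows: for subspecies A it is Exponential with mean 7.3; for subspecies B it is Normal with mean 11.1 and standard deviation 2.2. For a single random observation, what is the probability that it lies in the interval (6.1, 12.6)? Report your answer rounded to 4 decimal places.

0.4691

Conditional on each subspecies, P(6.1 < X < 12.6): A: 0.255617; B: 0.740802.
By total probability, P(6.1 < X < 12.6) = 0.56·0.255617 + 0.44·0.740802 = 0.469098.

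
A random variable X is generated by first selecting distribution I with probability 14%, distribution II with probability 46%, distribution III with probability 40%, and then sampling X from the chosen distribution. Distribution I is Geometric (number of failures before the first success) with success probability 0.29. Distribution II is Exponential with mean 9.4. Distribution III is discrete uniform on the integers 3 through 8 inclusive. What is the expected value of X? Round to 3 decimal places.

Component means — I: 2.44828; II: 9.4; III: 5.5.
E[X] = 0.14·2.44828 + 0.46·9.4 + 0.4·5.5 = 6.86676.

6.867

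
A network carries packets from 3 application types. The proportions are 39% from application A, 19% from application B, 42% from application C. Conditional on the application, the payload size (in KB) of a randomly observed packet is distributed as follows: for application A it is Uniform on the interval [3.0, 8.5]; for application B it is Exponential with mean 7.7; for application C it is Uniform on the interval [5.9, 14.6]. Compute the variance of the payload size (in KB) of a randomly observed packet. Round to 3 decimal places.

19.015

Per component, A: μ=5.75, E[X²]=35.5833; B: μ=7.7, E[X²]=118.58; C: μ=10.25, E[X²]=111.37.
E[X] = 0.39·5.75 + 0.19·7.7 + 0.42·10.25 = 8.0105.
E[X²] = 0.39·35.5833 + 0.19·118.58 + 0.42·111.37 = 83.1831.
Var(X) = E[X²] − (E[X])² = 83.1831 − 64.1681 = 19.015.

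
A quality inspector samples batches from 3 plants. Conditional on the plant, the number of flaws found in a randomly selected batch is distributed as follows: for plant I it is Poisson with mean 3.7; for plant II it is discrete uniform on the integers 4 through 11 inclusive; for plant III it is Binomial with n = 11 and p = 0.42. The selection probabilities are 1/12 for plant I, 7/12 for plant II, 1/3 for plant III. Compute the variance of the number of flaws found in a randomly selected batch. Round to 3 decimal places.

6.602

Per component, I: μ=3.7, E[X²]=17.39; II: μ=7.5, E[X²]=61.5; III: μ=4.62, E[X²]=24.024.
E[X] = 0.0833333·3.7 + 0.583333·7.5 + 0.333333·4.62 = 6.22333.
E[X²] = 0.0833333·17.39 + 0.583333·61.5 + 0.333333·24.024 = 45.3322.
Var(X) = E[X²] − (E[X])² = 45.3322 − 38.7299 = 6.60229.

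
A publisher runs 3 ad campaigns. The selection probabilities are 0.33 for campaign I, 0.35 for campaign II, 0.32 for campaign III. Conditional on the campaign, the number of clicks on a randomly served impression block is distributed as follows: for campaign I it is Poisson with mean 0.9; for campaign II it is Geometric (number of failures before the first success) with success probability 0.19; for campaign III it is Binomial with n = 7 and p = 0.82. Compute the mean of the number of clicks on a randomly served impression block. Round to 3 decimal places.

Component means — I: 0.9; II: 4.26316; III: 5.74.
E[X] = 0.33·0.9 + 0.35·4.26316 + 0.32·5.74 = 3.62591.

3.626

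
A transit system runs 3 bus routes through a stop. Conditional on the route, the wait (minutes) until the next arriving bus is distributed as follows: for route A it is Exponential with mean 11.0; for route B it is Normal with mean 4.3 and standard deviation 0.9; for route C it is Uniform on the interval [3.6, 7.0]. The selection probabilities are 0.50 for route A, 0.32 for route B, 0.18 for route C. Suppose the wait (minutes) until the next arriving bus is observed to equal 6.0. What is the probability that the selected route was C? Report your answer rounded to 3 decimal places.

Likelihoods f(6.0 | ·): A: 0.0526889; B: 0.0744574; C: 0.294118.
Posterior ∝ prior × likelihood. Numerator for C: 0.18·0.294118 = 0.0529412.
Normalizing constant: 0.5·0.0526889 + 0.32·0.0744574 + 0.18·0.294118 = 0.103112.
P(C | observation) = 0.0529412 / 0.103112 = 0.513434.

0.513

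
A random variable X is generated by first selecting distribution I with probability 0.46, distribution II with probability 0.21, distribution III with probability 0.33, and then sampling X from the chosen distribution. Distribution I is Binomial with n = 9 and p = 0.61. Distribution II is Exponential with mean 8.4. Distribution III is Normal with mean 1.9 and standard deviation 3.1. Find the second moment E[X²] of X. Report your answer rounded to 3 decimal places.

For each component E[X²] = Var + (mean)², giving I: 32.2812; II: 141.12; III: 13.22.
Overall E[X²] = 0.46·32.2812 + 0.21·141.12 + 0.33·13.22 = 48.8472.

48.847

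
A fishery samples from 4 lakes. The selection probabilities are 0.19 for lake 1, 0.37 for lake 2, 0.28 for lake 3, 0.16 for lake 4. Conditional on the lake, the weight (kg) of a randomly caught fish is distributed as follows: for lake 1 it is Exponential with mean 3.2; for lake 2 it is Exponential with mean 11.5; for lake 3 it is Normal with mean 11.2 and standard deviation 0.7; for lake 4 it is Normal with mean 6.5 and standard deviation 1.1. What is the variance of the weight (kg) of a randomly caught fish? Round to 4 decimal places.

62.2667

Per component, 1: μ=3.2, E[X²]=20.48; 2: μ=11.5, E[X²]=264.5; 3: μ=11.2, E[X²]=125.93; 4: μ=6.5, E[X²]=43.46.
E[X] = 0.19·3.2 + 0.37·11.5 + 0.28·11.2 + 0.16·6.5 = 9.039.
E[X²] = 0.19·20.48 + 0.37·264.5 + 0.28·125.93 + 0.16·43.46 = 143.97.
Var(X) = E[X²] − (E[X])² = 143.97 − 81.7035 = 62.2667.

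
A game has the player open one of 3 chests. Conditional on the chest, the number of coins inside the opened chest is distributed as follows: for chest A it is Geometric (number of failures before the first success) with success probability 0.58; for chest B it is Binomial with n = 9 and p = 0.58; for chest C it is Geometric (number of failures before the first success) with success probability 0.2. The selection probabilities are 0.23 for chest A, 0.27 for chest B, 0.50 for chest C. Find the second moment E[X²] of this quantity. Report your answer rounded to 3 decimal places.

For each component E[X²] = Var + (mean)², giving A: 1.77289; B: 29.4408; C: 36.
Overall E[X²] = 0.23·1.77289 + 0.27·29.4408 + 0.5·36 = 26.3568.

26.357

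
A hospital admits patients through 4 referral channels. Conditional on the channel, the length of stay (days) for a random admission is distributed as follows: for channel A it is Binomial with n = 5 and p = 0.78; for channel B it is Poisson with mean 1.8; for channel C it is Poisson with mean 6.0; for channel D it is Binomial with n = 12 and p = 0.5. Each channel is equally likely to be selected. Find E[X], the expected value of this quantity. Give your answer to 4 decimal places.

Component means — A: 3.9; B: 1.8; C: 6; D: 6.
E[X] = 0.25·3.9 + 0.25·1.8 + 0.25·6 + 0.25·6 = 4.425.

4.4250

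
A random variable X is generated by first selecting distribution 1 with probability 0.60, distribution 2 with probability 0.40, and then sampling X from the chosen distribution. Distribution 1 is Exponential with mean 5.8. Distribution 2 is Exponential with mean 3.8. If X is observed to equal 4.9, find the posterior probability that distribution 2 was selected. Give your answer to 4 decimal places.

Likelihoods f(4.9 | ·): 1: 0.0740744; 2: 0.0724778.
Posterior ∝ prior × likelihood. Numerator for 2: 0.4·0.0724778 = 0.0289911.
Normalizing constant: 0.6·0.0740744 + 0.4·0.0724778 = 0.0734358.
P(2 | observation) = 0.0289911 / 0.0734358 = 0.394782.

0.3948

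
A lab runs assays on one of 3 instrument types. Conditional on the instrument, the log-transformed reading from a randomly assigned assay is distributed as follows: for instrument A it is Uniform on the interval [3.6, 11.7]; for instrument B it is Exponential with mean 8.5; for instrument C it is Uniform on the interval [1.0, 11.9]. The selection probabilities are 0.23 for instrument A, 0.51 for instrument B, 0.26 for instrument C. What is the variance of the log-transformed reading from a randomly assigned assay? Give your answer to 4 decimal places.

41.4074

Per component, A: μ=7.65, E[X²]=63.99; B: μ=8.5, E[X²]=144.5; C: μ=6.45, E[X²]=51.5033.
E[X] = 0.23·7.65 + 0.51·8.5 + 0.26·6.45 = 7.7715.
E[X²] = 0.23·63.99 + 0.51·144.5 + 0.26·51.5033 = 101.804.
Var(X) = E[X²] − (E[X])² = 101.804 − 60.3962 = 41.4074.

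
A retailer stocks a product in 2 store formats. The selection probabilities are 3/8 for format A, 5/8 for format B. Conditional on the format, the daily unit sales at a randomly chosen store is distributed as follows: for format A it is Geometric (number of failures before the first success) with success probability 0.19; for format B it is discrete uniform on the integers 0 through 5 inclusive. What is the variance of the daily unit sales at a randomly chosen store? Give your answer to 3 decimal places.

Per component, A: μ=4.26316, E[X²]=40.6122; B: μ=2.5, E[X²]=9.16667.
E[X] = 0.375·4.26316 + 0.625·2.5 = 3.16118.
E[X²] = 0.375·40.6122 + 0.625·9.16667 = 20.9587.
Var(X) = E[X²] − (E[X])² = 20.9587 − 9.99309 = 10.9657.

10.966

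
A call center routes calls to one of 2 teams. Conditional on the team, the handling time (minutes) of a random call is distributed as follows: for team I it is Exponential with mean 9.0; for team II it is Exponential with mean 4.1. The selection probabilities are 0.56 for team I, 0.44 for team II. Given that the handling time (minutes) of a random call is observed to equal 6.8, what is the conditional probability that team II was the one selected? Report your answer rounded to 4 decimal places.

0.4115

Likelihoods f(6.8 | ·): I: 0.0521944; II: 0.0464433.
Posterior ∝ prior × likelihood. Numerator for II: 0.44·0.0464433 = 0.020435.
Normalizing constant: 0.56·0.0521944 + 0.44·0.0464433 = 0.0496639.
P(II | observation) = 0.020435 / 0.0496639 = 0.411467.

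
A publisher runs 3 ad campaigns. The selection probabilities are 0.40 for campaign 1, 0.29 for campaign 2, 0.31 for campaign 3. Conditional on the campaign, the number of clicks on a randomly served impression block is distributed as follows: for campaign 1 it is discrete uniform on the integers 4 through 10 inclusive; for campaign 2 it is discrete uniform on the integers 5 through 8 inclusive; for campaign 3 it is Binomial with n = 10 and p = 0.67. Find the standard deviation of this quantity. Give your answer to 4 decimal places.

1.6406

Per component, 1: μ=7, E[X²]=53; 2: μ=6.5, E[X²]=43.5; 3: μ=6.7, E[X²]=47.101.
E[X] = 0.4·7 + 0.29·6.5 + 0.31·6.7 = 6.762.
E[X²] = 0.4·53 + 0.29·43.5 + 0.31·47.101 = 48.4163.
Var(X) = E[X²] − (E[X])² = 48.4163 − 45.7246 = 2.69167.
SD(X) = √2.69167 = 1.64063.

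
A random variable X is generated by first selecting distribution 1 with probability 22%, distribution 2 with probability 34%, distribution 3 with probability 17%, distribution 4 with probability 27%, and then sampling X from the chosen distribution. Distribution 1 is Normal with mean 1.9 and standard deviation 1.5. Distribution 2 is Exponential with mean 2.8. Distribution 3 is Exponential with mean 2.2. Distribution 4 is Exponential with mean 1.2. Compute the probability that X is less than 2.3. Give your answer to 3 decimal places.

Conditional on each component, P(X < 2.3): 1: 0.605137; 2: 0.560197; 3: 0.648468; 4: 0.852904.
By total probability, P(X < 2.3) = 0.22·0.605137 + 0.34·0.560197 + 0.17·0.648468 + 0.27·0.852904 = 0.664121.

0.664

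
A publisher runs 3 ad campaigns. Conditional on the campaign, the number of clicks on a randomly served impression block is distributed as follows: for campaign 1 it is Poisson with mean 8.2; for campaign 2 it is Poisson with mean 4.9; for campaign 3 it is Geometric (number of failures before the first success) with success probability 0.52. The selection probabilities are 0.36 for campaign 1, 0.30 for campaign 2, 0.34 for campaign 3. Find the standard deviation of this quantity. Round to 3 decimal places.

3.781

Per component, 1: μ=8.2, E[X²]=75.44; 2: μ=4.9, E[X²]=28.91; 3: μ=0.923077, E[X²]=2.62722.
E[X] = 0.36·8.2 + 0.3·4.9 + 0.34·0.923077 = 4.73585.
E[X²] = 0.36·75.44 + 0.3·28.91 + 0.34·2.62722 = 36.7247.
Var(X) = E[X²] − (E[X])² = 36.7247 − 22.4282 = 14.2964.
SD(X) = √14.2964 = 3.78106.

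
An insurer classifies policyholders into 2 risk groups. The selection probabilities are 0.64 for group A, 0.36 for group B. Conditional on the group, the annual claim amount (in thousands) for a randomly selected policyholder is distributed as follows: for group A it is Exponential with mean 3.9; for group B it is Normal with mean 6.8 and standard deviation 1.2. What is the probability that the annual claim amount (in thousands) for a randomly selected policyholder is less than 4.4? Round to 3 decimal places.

0.441

Conditional on each group, P(X < 4.4): A: 0.676386; B: 0.0227501.
By total probability, P(X < 4.4) = 0.64·0.676386 + 0.36·0.0227501 = 0.441077.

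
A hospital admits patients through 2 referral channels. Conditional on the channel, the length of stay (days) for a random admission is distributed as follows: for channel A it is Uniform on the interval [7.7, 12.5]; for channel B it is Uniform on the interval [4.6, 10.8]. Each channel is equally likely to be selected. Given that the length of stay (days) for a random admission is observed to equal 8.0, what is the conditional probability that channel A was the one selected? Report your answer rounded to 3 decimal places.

Likelihoods f(8.0 | ·): A: 0.208333; B: 0.16129.
Posterior ∝ prior × likelihood. Numerator for A: 0.5·0.208333 = 0.104167.
Normalizing constant: 0.5·0.208333 + 0.5·0.16129 = 0.184812.
P(A | observation) = 0.104167 / 0.184812 = 0.563636.

0.564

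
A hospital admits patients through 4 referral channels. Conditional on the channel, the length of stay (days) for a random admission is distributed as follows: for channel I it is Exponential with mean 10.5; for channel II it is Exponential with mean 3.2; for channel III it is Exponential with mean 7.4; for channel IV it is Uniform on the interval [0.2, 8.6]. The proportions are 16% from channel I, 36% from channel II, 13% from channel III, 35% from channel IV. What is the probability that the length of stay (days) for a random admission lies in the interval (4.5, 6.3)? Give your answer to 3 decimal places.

Conditional on each channel, P(4.5 < X < 6.3): I: 0.102627; II: 0.105429; III: 0.117542; IV: 0.214286.
By total probability, P(4.5 < X < 6.3) = 0.16·0.102627 + 0.36·0.105429 + 0.13·0.117542 + 0.35·0.214286 = 0.144655.

0.145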